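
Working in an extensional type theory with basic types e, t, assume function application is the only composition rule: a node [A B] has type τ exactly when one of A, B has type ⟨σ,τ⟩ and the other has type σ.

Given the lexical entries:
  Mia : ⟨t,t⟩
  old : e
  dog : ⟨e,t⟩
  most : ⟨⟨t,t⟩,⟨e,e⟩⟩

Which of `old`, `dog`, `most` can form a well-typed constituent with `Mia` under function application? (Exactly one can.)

old : e — does not combine with Mia.
dog : ⟨e,t⟩ — does not combine with Mia.
most — combines: most : ⟨⟨t,t⟩,⟨e,e⟩⟩ takes Mia : ⟨t,t⟩ as argument, giving ⟨e,e⟩.

most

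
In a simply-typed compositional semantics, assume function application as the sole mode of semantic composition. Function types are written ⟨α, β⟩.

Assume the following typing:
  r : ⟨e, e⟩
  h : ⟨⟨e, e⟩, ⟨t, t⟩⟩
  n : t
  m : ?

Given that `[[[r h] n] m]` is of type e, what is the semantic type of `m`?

⟨t, e⟩

At [[[r h] n] m] (required: e): [[r h] n] is t, which is not a function with range e; hence m is the functor — type ⟨t, e⟩.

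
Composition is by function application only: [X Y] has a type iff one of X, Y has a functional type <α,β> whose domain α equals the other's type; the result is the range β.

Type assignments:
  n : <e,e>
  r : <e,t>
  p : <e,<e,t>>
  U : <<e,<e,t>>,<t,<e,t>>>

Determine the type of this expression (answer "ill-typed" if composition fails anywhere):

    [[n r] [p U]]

At [n r]: neither <e,e> nor <e,t> can take the other as argument; the node is ill-typed.

ill-typed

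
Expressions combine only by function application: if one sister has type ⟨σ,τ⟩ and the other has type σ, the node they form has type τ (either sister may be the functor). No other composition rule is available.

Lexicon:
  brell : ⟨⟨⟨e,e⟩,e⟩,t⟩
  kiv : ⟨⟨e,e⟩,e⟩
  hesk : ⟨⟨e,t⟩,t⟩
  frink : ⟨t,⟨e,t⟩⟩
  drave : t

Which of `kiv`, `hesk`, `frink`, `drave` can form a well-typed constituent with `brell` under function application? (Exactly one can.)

kiv — combines: brell : ⟨⟨⟨e,e⟩,e⟩,t⟩ takes kiv : ⟨⟨e,e⟩,e⟩ as argument, giving t.
hesk : ⟨⟨e,t⟩,t⟩ — brell needs ⟨⟨e,e⟩,e⟩; hesk needs ⟨e,t⟩; neither fits.
frink : ⟨t,⟨e,t⟩⟩ — brell needs ⟨⟨e,e⟩,e⟩; frink needs t; neither fits.
drave : t — brell needs ⟨⟨e,e⟩,e⟩; drave needs nothing (atomic); neither fits.

kiv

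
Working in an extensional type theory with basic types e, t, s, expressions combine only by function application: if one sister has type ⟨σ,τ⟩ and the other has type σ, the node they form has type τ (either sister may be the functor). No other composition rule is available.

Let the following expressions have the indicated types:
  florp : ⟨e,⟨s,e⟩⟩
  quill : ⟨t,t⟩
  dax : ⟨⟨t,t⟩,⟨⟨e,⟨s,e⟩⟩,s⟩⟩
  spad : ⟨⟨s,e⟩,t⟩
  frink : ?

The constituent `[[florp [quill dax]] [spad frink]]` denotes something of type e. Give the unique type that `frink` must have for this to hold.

⟨⟨⟨s,e⟩,t⟩,⟨s,e⟩⟩

At [[florp [quill dax]] [spad frink]] (required: e): [florp [quill dax]] is s, which is not a function with range e; hence [spad frink] is the functor — type ⟨s,e⟩.
At [spad frink] (required: ⟨s,e⟩): spad is ⟨⟨s,e⟩,t⟩, which is not a function with range ⟨s,e⟩; hence frink is the functor — type ⟨⟨⟨s,e⟩,t⟩,⟨s,e⟩⟩.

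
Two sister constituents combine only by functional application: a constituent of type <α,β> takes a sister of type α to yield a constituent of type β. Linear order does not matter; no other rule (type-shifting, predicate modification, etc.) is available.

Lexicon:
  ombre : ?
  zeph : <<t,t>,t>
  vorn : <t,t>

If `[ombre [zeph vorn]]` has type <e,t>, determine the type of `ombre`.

[ombre [zeph vorn]] must have type <e,t>. The sister [zeph vorn] has type t; that is not a function onto <e,t>, so ombre must be the functor, of type <t,<e,t>>.

<t,<e,t>>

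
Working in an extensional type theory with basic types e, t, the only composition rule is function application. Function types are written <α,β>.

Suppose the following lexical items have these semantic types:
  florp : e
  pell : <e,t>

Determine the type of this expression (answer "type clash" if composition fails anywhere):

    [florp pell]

At [florp pell], pell : <e,t> takes florp : e, giving t.

t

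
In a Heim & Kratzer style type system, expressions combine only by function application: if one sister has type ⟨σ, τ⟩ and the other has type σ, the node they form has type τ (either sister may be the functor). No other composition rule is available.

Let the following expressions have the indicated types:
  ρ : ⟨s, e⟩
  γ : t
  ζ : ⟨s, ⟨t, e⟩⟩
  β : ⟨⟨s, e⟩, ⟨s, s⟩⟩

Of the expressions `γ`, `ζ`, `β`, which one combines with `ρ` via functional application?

β

γ : t — does not combine with ρ.
ζ : ⟨s, ⟨t, e⟩⟩ — does not combine with ρ.
β — combines: β : ⟨⟨s, e⟩, ⟨s, s⟩⟩ takes ρ : ⟨s, e⟩ as argument, giving ⟨s, s⟩.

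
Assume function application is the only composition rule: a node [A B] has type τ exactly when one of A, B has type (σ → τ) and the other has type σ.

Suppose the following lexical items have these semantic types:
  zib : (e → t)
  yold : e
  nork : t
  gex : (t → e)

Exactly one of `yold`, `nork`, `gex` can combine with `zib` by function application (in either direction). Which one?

yold

yold — combines: zib : (e → t) takes yold : e as argument, giving t.
nork : t — zib needs e; nork needs nothing (atomic); neither fits.
gex : (t → e) — zib needs e; gex needs t; neither fits.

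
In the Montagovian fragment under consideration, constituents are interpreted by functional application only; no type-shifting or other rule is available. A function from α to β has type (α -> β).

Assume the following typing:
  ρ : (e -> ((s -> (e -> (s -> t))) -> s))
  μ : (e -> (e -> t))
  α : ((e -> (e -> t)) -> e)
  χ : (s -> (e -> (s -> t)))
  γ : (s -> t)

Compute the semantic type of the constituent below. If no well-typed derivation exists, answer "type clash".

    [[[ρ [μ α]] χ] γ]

t

[μ α]: α is ((e -> (e -> t)) -> e), μ is (e -> (e -> t)); result e.
[ρ [μ α]]: ρ is (e -> ((s -> (e -> (s -> t))) -> s)), [μ α] is e; result ((s -> (e -> (s -> t))) -> s).
[[ρ [μ α]] χ]: [ρ [μ α]] is ((s -> (e -> (s -> t))) -> s), χ is (s -> (e -> (s -> t))); result s.
[[[ρ [μ α]] χ] γ]: γ is (s -> t), [[ρ [μ α]] χ] is s; result t.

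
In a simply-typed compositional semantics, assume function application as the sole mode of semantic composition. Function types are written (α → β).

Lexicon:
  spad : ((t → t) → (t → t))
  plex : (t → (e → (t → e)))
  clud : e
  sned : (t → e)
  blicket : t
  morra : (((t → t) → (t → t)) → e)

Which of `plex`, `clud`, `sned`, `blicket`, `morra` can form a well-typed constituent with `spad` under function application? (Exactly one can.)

morra

plex : (t → (e → (t → e))) — does not combine with spad.
clud : e — does not combine with spad.
sned : (t → e) — does not combine with spad.
blicket : t — does not combine with spad.
morra — combines: morra : (((t → t) → (t → t)) → e) takes spad : ((t → t) → (t → t)) as argument, giving e.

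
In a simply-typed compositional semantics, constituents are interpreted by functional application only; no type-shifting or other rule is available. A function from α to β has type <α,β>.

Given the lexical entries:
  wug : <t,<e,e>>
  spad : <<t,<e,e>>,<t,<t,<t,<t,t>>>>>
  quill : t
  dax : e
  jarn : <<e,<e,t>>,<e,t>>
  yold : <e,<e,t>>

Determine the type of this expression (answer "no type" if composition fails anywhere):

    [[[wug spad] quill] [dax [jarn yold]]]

<t,<t,t>>

[wug spad]: spad is <<t,<e,e>>,<t,<t,<t,<t,t>>>>>, wug is <t,<e,e>>; result <t,<t,<t,<t,t>>>>.
[[wug spad] quill]: [wug spad] is <t,<t,<t,<t,t>>>>, quill is t; result <t,<t,<t,t>>>.
[jarn yold]: jarn is <<e,<e,t>>,<e,t>>, yold is <e,<e,t>>; result <e,t>.
[dax [jarn yold]]: [jarn yold] is <e,t>, dax is e; result t.
[[[wug spad] quill] [dax [jarn yold]]]: [[wug spad] quill] is <t,<t,<t,t>>>, [dax [jarn yold]] is t; result <t,<t,t>>.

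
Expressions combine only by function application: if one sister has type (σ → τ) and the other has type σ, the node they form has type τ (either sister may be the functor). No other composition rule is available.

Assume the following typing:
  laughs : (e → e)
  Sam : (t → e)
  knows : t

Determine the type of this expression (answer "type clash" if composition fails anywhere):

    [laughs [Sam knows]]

e

[Sam knows] — Sam of type (t → e) combines with knows of type t: type e.
[laughs [Sam knows]] — laughs of type (e → e) combines with [Sam knows] of type e: type e.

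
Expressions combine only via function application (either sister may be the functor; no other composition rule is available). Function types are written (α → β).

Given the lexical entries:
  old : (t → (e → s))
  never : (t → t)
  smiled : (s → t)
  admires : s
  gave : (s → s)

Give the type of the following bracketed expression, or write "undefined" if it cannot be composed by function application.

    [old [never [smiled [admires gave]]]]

[admires gave]: gave is (s → s), admires is s; result s.
[smiled [admires gave]]: smiled is (s → t), [admires gave] is s; result t.
[never [smiled [admires gave]]]: never is (t → t), [smiled [admires gave]] is t; result t.
[old [never [smiled [admires gave]]]]: old is (t → (e → s)), [never [smiled [admires gave]]] is t; result (e → s).

(e → s)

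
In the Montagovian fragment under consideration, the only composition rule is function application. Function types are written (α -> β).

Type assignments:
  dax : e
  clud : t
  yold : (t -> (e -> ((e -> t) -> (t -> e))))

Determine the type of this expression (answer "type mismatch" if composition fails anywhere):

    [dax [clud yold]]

At [clud yold], yold : (t -> (e -> ((e -> t) -> (t -> e)))) takes clud : t, giving (e -> ((e -> t) -> (t -> e))).
At [dax [clud yold]], [clud yold] : (e -> ((e -> t) -> (t -> e))) takes dax : e, giving ((e -> t) -> (t -> e)).

((e -> t) -> (t -> e))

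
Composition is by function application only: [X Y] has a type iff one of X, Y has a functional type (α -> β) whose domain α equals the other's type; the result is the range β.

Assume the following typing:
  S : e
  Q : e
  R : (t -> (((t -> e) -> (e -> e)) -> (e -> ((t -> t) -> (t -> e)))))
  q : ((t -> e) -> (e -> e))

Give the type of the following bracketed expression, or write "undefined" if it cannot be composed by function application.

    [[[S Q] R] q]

[S Q]: e and e cannot combine by function application — type clash.

undefined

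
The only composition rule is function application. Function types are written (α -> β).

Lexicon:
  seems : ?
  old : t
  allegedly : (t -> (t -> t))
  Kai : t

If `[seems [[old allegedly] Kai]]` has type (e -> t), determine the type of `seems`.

(t -> (e -> t))

[seems [[old allegedly] Kai]] must have type (e -> t). The sister [[old allegedly] Kai] has type t; that is not a function onto (e -> t), so seems must be the functor, of type (t -> (e -> t)).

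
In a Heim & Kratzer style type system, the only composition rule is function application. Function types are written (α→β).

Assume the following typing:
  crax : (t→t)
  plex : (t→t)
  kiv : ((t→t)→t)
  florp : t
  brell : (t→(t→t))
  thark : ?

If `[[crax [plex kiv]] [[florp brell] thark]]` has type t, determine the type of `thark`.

[[crax [plex kiv]] [[florp brell] thark]] must have type t. The sister [crax [plex kiv]] has type t; that is not a function onto t, so [[florp brell] thark] must be the functor, of type (t→t).
[[florp brell] thark] must have type (t→t). The sister [florp brell] has type (t→t); that is not a function onto (t→t), so thark must be the functor, of type ((t→t)→(t→t)).

((t→t)→(t→t))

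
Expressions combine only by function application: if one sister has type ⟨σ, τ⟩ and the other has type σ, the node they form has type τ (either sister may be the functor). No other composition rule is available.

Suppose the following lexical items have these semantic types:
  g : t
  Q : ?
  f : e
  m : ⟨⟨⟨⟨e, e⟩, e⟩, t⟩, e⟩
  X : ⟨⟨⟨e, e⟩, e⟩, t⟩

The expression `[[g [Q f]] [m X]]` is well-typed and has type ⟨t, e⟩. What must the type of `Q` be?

For [[g [Q f]] [m X]] to have type ⟨t, e⟩ with [m X] of type e, [g [Q f]] must be the function: [g [Q f]] : ⟨e, ⟨t, e⟩⟩.
For [g [Q f]] to have type ⟨e, ⟨t, e⟩⟩ with g of type t, [Q f] must be the function: [Q f] : ⟨t, ⟨e, ⟨t, e⟩⟩⟩.
For [Q f] to have type ⟨t, ⟨e, ⟨t, e⟩⟩⟩ with f of type e, Q must be the function: Q : ⟨e, ⟨t, ⟨e, ⟨t, e⟩⟩⟩⟩.

⟨e, ⟨t, ⟨e, ⟨t, e⟩⟩⟩⟩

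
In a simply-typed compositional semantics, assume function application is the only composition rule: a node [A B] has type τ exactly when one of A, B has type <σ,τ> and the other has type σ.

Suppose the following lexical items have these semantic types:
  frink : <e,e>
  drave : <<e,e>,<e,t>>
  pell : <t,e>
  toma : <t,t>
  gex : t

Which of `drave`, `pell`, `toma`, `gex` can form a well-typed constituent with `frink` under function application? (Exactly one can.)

drave — combines: drave : <<e,e>,<e,t>> takes frink : <e,e> as argument, giving <e,t>.
pell : <t,e> — does not combine with frink.
toma : <t,t> — does not combine with frink.
gex : t — does not combine with frink.

drave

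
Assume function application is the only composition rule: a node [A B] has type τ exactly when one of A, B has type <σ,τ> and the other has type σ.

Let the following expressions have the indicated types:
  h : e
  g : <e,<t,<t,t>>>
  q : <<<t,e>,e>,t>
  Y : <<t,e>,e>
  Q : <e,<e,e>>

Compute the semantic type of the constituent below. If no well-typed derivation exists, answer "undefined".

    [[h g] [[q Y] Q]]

undefined

[h g] — g of type <e,<t,<t,t>>> combines with h of type e: type <t,<t,t>>.
[q Y] — q of type <<<t,e>,e>,t> combines with Y of type <<t,e>,e>: type t.
[[q Y] Q]: t and <e,<e,e>> cannot combine by function application — type clash.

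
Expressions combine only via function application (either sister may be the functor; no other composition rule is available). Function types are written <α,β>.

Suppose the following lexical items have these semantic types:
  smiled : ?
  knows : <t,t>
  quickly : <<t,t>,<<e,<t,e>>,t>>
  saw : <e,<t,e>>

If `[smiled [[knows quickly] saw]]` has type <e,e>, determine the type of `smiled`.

At [smiled [[knows quickly] saw]] (required: <e,e>): [[knows quickly] saw] is t, which is not a function with range <e,e>; hence smiled is the functor — type <t,<e,e>>.

<t,<e,e>>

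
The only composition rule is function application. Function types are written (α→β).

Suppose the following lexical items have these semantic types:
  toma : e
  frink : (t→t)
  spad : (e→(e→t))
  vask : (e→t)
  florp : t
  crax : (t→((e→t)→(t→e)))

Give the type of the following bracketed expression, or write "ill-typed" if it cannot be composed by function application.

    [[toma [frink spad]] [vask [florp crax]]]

ill-typed

At [frink spad]: neither (t→t) nor (e→(e→t)) can take the other as argument; the node is ill-typed.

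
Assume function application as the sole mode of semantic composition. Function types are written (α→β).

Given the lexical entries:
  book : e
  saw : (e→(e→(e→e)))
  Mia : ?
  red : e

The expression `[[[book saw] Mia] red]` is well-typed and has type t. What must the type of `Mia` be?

((e→(e→e))→(e→t))

For [[[book saw] Mia] red] to have type t with red of type e, [[book saw] Mia] must be the function: [[book saw] Mia] : (e→t).
For [[book saw] Mia] to have type (e→t) with [book saw] of type (e→(e→e)), Mia must be the function: Mia : ((e→(e→e))→(e→t)).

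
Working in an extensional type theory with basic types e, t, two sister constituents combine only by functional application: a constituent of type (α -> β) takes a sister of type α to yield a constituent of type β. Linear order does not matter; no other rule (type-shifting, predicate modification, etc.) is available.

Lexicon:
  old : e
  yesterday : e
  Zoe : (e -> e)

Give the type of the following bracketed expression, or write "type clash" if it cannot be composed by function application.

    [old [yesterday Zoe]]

type clash

[yesterday Zoe]: functor Zoe : (e -> e), argument yesterday : e; result e.
[old [yesterday Zoe]]: e and e cannot combine by function application — type clash.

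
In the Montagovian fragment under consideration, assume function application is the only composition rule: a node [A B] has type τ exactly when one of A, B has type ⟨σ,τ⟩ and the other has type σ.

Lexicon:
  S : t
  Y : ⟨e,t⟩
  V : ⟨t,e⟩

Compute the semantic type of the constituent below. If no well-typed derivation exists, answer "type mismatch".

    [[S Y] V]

At [S Y]: neither t nor ⟨e,t⟩ can take the other as argument; the node is ill-typed.

type mismatch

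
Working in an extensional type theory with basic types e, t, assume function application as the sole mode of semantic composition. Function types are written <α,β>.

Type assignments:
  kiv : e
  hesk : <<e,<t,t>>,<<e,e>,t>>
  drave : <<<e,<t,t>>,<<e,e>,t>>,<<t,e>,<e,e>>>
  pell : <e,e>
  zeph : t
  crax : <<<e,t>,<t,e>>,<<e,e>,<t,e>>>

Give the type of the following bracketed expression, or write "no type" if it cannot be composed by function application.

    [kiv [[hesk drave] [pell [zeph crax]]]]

no type

[hesk drave]: drave is <<<e,<t,t>>,<<e,e>,t>>,<<t,e>,<e,e>>>, hesk is <<e,<t,t>>,<<e,e>,t>>; result <<t,e>,<e,e>>.
[zeph crax]: t and <<<e,t>,<t,e>>,<<e,e>,<t,e>>> cannot combine by function application — type clash.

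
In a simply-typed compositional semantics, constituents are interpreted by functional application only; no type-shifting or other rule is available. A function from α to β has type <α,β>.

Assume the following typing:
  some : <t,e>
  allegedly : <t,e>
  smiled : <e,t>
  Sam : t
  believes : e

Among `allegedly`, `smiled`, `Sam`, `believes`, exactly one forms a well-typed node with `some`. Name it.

allegedly : <t,e> — no; some wants t, and allegedly wants t.
smiled : <e,t> — no; some wants t, and smiled wants e.
Sam — combines: some : <t,e> takes Sam : t as argument, giving e.
believes : e — no; some wants t, and believes wants nothing (atomic).

Sam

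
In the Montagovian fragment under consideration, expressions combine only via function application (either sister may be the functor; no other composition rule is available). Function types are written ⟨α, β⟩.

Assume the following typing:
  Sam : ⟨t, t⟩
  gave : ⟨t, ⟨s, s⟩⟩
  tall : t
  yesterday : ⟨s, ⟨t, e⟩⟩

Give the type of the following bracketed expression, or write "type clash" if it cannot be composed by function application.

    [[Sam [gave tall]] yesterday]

type clash

[gave tall]: gave is ⟨t, ⟨s, s⟩⟩, tall is t; result ⟨s, s⟩.
[Sam [gave tall]]: ⟨t, t⟩ with ⟨s, s⟩ — neither is a function whose domain matches the other; composition fails here.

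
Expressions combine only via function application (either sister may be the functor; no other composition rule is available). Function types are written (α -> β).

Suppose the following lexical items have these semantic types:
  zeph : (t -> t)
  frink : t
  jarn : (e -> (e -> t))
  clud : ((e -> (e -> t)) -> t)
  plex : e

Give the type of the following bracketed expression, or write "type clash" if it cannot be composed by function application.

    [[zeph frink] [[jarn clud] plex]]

type clash

[zeph frink]: (t -> t) applied to t yields t.
[jarn clud]: ((e -> (e -> t)) -> t) applied to (e -> (e -> t)) yields t.
At [[jarn clud] plex]: neither t nor e can take the other as argument; the node is ill-typed.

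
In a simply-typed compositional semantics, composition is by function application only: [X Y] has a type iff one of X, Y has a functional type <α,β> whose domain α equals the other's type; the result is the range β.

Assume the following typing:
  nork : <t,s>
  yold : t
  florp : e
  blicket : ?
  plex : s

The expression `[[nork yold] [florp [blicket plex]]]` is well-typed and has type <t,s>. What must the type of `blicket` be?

<s,<e,<s,<t,s>>>>

At [[nork yold] [florp [blicket plex]]] (required: <t,s>): [nork yold] is s, which is not a function with range <t,s>; hence [florp [blicket plex]] is the functor — type <s,<t,s>>.
At [florp [blicket plex]] (required: <s,<t,s>>): florp is e, which is not a function with range <s,<t,s>>; hence [blicket plex] is the functor — type <e,<s,<t,s>>>.
At [blicket plex] (required: <e,<s,<t,s>>>): plex is s, which is not a function with range <e,<s,<t,s>>>; hence blicket is the functor — type <s,<e,<s,<t,s>>>>.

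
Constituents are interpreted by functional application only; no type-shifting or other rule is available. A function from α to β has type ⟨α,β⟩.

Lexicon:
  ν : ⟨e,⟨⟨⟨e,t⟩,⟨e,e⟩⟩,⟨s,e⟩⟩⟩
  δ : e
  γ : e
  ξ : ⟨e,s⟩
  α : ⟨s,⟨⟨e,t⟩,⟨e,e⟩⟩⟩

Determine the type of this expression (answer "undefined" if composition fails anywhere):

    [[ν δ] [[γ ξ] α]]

⟨s,e⟩

At [ν δ], ν : ⟨e,⟨⟨⟨e,t⟩,⟨e,e⟩⟩,⟨s,e⟩⟩⟩ takes δ : e, giving ⟨⟨⟨e,t⟩,⟨e,e⟩⟩,⟨s,e⟩⟩.
At [γ ξ], ξ : ⟨e,s⟩ takes γ : e, giving s.
At [[γ ξ] α], α : ⟨s,⟨⟨e,t⟩,⟨e,e⟩⟩⟩ takes [γ ξ] : s, giving ⟨⟨e,t⟩,⟨e,e⟩⟩.
At [[ν δ] [[γ ξ] α]], [ν δ] : ⟨⟨⟨e,t⟩,⟨e,e⟩⟩,⟨s,e⟩⟩ takes [[γ ξ] α] : ⟨⟨e,t⟩,⟨e,e⟩⟩, giving ⟨s,e⟩.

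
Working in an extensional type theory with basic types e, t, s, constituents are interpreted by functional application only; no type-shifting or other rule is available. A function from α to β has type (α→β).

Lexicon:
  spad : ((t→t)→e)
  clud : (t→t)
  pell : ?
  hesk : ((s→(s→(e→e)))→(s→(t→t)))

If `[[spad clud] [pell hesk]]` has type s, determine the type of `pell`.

(((s→(s→(e→e)))→(s→(t→t)))→(e→s))

[[spad clud] [pell hesk]] is required to be s. [spad clud] : e cannot yield s as functor, so [pell hesk] : (e→s).
[pell hesk] is required to be (e→s). hesk : ((s→(s→(e→e)))→(s→(t→t))) cannot yield (e→s) as functor, so pell : (((s→(s→(e→e)))→(s→(t→t)))→(e→s)).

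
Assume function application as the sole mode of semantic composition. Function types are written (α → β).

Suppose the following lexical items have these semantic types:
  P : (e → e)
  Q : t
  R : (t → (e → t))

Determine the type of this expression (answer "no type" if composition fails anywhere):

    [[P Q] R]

no type

At [P Q]: neither (e → e) nor t can take the other as argument; the node is ill-typed.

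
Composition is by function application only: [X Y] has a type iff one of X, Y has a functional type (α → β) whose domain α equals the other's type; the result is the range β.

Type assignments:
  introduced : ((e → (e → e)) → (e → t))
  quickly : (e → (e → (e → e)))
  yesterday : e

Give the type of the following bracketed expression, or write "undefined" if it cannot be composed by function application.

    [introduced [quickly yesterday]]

(e → t)

At [quickly yesterday], quickly : (e → (e → (e → e))) takes yesterday : e, giving (e → (e → e)).
At [introduced [quickly yesterday]], introduced : ((e → (e → e)) → (e → t)) takes [quickly yesterday] : (e → (e → e)), giving (e → t).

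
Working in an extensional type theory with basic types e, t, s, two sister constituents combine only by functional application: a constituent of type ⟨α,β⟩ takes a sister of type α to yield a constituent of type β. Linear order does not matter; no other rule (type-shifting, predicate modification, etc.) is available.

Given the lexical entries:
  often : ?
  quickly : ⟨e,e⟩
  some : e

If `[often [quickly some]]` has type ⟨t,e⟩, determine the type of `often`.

[often [quickly some]] is required to be ⟨t,e⟩. [quickly some] : e cannot yield ⟨t,e⟩ as functor, so often : ⟨e,⟨t,e⟩⟩.

⟨e,⟨t,e⟩⟩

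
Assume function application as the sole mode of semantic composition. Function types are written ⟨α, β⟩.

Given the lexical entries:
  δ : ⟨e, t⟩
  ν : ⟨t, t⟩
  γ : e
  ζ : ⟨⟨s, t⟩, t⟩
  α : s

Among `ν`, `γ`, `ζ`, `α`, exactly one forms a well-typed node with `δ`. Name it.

ν : ⟨t, t⟩ — does not combine with δ.
γ — combines: δ : ⟨e, t⟩ takes γ : e as argument, giving t.
ζ : ⟨⟨s, t⟩, t⟩ — does not combine with δ.
α : s — does not combine with δ.

γ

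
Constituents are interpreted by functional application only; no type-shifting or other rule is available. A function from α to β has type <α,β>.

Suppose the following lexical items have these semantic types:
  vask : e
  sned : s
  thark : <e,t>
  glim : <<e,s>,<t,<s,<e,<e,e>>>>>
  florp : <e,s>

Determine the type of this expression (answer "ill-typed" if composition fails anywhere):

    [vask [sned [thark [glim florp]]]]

ill-typed

[glim florp] — glim of type <<e,s>,<t,<s,<e,<e,e>>>>> combines with florp of type <e,s>: type <t,<s,<e,<e,e>>>>.
At [thark [glim florp]]: neither <e,t> nor <t,<s,<e,<e,e>>>> can take the other as argument; the node is ill-typed.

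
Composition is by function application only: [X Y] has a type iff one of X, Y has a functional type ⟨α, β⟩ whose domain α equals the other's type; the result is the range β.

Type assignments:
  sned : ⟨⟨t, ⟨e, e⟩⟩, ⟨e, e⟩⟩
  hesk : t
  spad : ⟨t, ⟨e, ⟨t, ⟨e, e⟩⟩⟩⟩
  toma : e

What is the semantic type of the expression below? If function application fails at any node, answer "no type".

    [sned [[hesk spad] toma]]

At [hesk spad], spad : ⟨t, ⟨e, ⟨t, ⟨e, e⟩⟩⟩⟩ takes hesk : t, giving ⟨e, ⟨t, ⟨e, e⟩⟩⟩.
At [[hesk spad] toma], [hesk spad] : ⟨e, ⟨t, ⟨e, e⟩⟩⟩ takes toma : e, giving ⟨t, ⟨e, e⟩⟩.
At [sned [[hesk spad] toma]], sned : ⟨⟨t, ⟨e, e⟩⟩, ⟨e, e⟩⟩ takes [[hesk spad] toma] : ⟨t, ⟨e, e⟩⟩, giving ⟨e, e⟩.

⟨e, e⟩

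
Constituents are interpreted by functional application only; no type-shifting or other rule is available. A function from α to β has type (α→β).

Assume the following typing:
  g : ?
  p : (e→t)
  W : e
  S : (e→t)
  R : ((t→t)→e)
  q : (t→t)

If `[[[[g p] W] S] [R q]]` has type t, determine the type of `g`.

[[[[g p] W] S] [R q]] must have type t. The sister [R q] has type e; that is not a function onto t, so [[[g p] W] S] must be the functor, of type (e→t).
[[[g p] W] S] must have type (e→t). The sister S has type (e→t); that is not a function onto (e→t), so [[g p] W] must be the functor, of type ((e→t)→(e→t)).
[[g p] W] must have type ((e→t)→(e→t)). The sister W has type e; that is not a function onto ((e→t)→(e→t)), so [g p] must be the functor, of type (e→((e→t)→(e→t))).
[g p] must have type (e→((e→t)→(e→t))). The sister p has type (e→t); that is not a function onto (e→((e→t)→(e→t))), so g must be the functor, of type ((e→t)→(e→((e→t)→(e→t)))).

((e→t)→(e→((e→t)→(e→t))))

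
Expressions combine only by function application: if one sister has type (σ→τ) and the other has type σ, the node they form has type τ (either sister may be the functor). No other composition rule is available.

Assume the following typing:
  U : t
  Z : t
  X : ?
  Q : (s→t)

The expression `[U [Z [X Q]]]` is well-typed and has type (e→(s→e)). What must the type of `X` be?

[U [Z [X Q]]] must have type (e→(s→e)). The sister U has type t; that is not a function onto (e→(s→e)), so [Z [X Q]] must be the functor, of type (t→(e→(s→e))).
[Z [X Q]] must have type (t→(e→(s→e))). The sister Z has type t; that is not a function onto (t→(e→(s→e))), so [X Q] must be the functor, of type (t→(t→(e→(s→e)))).
[X Q] must have type (t→(t→(e→(s→e)))). The sister Q has type (s→t); that is not a function onto (t→(t→(e→(s→e)))), so X must be the functor, of type ((s→t)→(t→(t→(e→(s→e))))).

((s→t)→(t→(t→(e→(s→e)))))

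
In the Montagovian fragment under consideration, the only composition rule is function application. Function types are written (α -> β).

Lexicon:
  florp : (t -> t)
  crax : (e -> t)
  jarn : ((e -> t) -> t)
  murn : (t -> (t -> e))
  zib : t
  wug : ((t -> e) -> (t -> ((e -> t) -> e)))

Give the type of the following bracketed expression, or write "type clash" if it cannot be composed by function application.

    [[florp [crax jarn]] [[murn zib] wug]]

((e -> t) -> e)

[crax jarn]: functor jarn : ((e -> t) -> t), argument crax : (e -> t); result t.
[florp [crax jarn]]: functor florp : (t -> t), argument [crax jarn] : t; result t.
[murn zib]: functor murn : (t -> (t -> e)), argument zib : t; result (t -> e).
[[murn zib] wug]: functor wug : ((t -> e) -> (t -> ((e -> t) -> e))), argument [murn zib] : (t -> e); result (t -> ((e -> t) -> e)).
[[florp [crax jarn]] [[murn zib] wug]]: functor [[murn zib] wug] : (t -> ((e -> t) -> e)), argument [florp [crax jarn]] : t; result ((e -> t) -> e).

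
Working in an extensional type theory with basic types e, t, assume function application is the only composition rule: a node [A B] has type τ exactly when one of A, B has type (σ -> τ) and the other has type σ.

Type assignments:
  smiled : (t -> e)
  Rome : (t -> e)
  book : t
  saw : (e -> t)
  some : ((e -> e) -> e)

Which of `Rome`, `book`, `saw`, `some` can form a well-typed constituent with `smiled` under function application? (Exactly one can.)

book

Rome : (t -> e) — does not combine with smiled.
book — combines: smiled : (t -> e) takes book : t as argument, giving e.
saw : (e -> t) — does not combine with smiled.
some : ((e -> e) -> e) — does not combine with smiled.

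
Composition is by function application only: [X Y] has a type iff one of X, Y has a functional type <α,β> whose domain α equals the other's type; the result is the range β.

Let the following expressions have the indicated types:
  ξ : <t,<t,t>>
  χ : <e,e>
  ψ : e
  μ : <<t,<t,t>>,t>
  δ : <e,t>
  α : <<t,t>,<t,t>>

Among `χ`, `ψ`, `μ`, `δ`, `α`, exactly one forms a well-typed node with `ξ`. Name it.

χ : <e,e> — does not combine with ξ.
ψ : e — does not combine with ξ.
μ — combines: μ : <<t,<t,t>>,t> takes ξ : <t,<t,t>> as argument, giving t.
δ : <e,t> — does not combine with ξ.
α : <<t,t>,<t,t>> — does not combine with ξ.

μ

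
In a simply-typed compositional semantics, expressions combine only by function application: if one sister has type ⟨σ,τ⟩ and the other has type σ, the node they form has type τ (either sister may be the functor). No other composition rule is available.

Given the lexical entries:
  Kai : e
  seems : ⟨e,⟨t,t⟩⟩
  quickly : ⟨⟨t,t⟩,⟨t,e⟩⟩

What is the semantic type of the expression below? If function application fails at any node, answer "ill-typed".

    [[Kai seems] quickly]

⟨t,e⟩

[Kai seems]: ⟨e,⟨t,t⟩⟩ applied to e yields ⟨t,t⟩.
[[Kai seems] quickly]: ⟨⟨t,t⟩,⟨t,e⟩⟩ applied to ⟨t,t⟩ yields ⟨t,e⟩.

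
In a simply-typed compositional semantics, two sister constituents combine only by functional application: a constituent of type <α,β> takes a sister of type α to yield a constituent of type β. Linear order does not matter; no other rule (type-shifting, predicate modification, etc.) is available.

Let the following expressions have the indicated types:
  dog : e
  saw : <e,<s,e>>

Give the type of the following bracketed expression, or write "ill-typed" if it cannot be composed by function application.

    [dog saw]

<s,e>

At [dog saw], saw : <e,<s,e>> takes dog : e, giving <s,e>.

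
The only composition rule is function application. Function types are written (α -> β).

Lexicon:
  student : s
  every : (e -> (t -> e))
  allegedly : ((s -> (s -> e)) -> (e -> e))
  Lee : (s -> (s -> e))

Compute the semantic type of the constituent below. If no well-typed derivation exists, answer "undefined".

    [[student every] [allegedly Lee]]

undefined

At [student every]: neither s nor (e -> (t -> e)) can take the other as argument; the node is ill-typed.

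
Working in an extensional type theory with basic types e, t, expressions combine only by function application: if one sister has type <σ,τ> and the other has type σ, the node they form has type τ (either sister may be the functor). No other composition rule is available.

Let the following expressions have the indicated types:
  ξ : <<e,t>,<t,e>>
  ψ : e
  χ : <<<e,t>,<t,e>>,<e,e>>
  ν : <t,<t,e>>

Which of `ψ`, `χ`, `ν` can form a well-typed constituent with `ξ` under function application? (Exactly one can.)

χ

ψ : e — ξ needs <e,t>; ψ needs nothing (atomic); neither fits.
χ — combines: χ : <<<e,t>,<t,e>>,<e,e>> takes ξ : <<e,t>,<t,e>> as argument, giving <e,e>.
ν : <t,<t,e>> — ξ needs <e,t>; ν needs t; neither fits.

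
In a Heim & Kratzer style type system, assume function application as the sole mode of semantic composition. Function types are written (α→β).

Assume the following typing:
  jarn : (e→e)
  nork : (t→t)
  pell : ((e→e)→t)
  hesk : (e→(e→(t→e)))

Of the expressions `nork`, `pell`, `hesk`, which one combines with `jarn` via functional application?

nork : (t→t) — jarn needs e; nork needs t; neither fits.
pell — combines: pell : ((e→e)→t) takes jarn : (e→e) as argument, giving t.
hesk : (e→(e→(t→e))) — jarn needs e; hesk needs e; neither fits.

pell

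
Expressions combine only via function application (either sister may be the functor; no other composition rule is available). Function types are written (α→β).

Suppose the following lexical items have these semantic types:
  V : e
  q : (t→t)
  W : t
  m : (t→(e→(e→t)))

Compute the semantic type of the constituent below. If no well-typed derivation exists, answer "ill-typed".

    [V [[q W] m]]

(e→t)

[q W]: q is (t→t), W is t; result t.
[[q W] m]: m is (t→(e→(e→t))), [q W] is t; result (e→(e→t)).
[V [[q W] m]]: [[q W] m] is (e→(e→t)), V is e; result (e→t).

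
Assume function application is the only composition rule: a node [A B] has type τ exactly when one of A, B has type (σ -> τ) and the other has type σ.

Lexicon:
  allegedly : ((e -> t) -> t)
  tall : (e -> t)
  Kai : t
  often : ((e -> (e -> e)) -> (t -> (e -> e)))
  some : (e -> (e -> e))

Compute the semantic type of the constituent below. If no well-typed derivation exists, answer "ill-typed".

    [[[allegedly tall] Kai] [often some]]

[allegedly tall]: functor allegedly : ((e -> t) -> t), argument tall : (e -> t); result t.
[[allegedly tall] Kai]: t with t — neither is a function whose domain matches the other; composition fails here.

ill-typed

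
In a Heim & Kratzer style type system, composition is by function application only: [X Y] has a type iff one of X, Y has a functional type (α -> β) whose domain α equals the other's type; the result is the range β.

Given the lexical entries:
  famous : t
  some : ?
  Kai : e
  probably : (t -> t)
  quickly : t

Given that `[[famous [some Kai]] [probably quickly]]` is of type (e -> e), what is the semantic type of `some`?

[[famous [some Kai]] [probably quickly]] must have type (e -> e). The sister [probably quickly] has type t; that is not a function onto (e -> e), so [famous [some Kai]] must be the functor, of type (t -> (e -> e)).
[famous [some Kai]] must have type (t -> (e -> e)). The sister famous has type t; that is not a function onto (t -> (e -> e)), so [some Kai] must be the functor, of type (t -> (t -> (e -> e))).
[some Kai] must have type (t -> (t -> (e -> e))). The sister Kai has type e; that is not a function onto (t -> (t -> (e -> e))), so some must be the functor, of type (e -> (t -> (t -> (e -> e)))).

(e -> (t -> (t -> (e -> e))))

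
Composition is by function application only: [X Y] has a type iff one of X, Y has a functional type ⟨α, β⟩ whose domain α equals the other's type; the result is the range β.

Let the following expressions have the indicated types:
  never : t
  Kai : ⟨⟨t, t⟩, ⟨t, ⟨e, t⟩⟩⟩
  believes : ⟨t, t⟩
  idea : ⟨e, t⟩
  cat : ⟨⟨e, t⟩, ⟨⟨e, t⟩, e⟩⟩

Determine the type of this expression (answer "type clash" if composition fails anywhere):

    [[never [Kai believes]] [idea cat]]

e

[Kai believes]: ⟨⟨t, t⟩, ⟨t, ⟨e, t⟩⟩⟩ applied to ⟨t, t⟩ yields ⟨t, ⟨e, t⟩⟩.
[never [Kai believes]]: ⟨t, ⟨e, t⟩⟩ applied to t yields ⟨e, t⟩.
[idea cat]: ⟨⟨e, t⟩, ⟨⟨e, t⟩, e⟩⟩ applied to ⟨e, t⟩ yields ⟨⟨e, t⟩, e⟩.
[[never [Kai believes]] [idea cat]]: ⟨⟨e, t⟩, e⟩ applied to ⟨e, t⟩ yields e.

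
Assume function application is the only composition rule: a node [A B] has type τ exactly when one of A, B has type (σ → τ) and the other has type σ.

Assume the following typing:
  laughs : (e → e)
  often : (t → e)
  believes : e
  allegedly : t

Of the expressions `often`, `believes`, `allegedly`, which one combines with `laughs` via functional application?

believes

often : (t → e) — no; laughs wants e, and often wants t.
believes — combines: laughs : (e → e) takes believes : e as argument, giving e.
allegedly : t — no; laughs wants e, and allegedly wants nothing (atomic).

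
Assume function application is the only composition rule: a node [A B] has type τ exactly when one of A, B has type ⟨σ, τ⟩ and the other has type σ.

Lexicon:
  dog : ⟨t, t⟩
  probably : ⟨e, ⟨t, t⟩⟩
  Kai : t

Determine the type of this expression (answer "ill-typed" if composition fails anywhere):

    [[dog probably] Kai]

ill-typed

[dog probably]: ⟨t, t⟩ and ⟨e, ⟨t, t⟩⟩ cannot combine by function application — type clash.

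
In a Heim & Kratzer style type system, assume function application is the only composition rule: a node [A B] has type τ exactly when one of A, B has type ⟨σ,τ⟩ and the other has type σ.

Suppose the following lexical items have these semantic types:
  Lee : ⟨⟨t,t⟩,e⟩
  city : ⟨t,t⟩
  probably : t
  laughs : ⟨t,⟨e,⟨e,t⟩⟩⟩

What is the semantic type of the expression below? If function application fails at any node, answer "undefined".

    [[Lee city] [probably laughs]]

At [Lee city], Lee : ⟨⟨t,t⟩,e⟩ takes city : ⟨t,t⟩, giving e.
At [probably laughs], laughs : ⟨t,⟨e,⟨e,t⟩⟩⟩ takes probably : t, giving ⟨e,⟨e,t⟩⟩.
At [[Lee city] [probably laughs]], [probably laughs] : ⟨e,⟨e,t⟩⟩ takes [Lee city] : e, giving ⟨e,t⟩.

⟨e,t⟩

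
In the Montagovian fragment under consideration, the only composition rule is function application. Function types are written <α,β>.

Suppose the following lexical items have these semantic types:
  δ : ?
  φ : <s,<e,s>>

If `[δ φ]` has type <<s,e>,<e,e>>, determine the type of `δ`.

For [δ φ] to have type <<s,e>,<e,e>> with φ of type <s,<e,s>>, δ must be the function: δ : <<s,<e,s>>,<<s,e>,<e,e>>>.

<<s,<e,s>>,<<s,e>,<e,e>>>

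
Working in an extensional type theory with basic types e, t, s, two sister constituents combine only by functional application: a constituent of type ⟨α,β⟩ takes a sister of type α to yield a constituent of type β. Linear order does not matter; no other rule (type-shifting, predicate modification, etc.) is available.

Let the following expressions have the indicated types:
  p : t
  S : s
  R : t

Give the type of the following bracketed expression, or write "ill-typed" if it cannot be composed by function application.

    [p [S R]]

ill-typed

At [S R]: neither s nor t can take the other as argument; the node is ill-typed.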